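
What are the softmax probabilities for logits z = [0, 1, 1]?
p = [0.1554, 0.4223, 0.4223]

exp(z) = [1, 2.718, 2.718]
Sum = 6.437
p = [0.1554, 0.4223, 0.4223]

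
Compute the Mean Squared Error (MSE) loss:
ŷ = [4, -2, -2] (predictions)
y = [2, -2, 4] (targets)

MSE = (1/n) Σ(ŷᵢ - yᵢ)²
MSE = 13.33

MSE = (1/3)((4-2)² + (-2--2)² + (-2-4)²) = (1/3)(4 + 0 + 36) = 13.33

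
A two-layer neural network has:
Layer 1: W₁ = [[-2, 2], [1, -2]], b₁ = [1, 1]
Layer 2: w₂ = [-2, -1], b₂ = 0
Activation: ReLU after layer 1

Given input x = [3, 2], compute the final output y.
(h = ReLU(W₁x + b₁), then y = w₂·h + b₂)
y = 0

Layer 1 pre-activation: z₁ = [-1, 0]
After ReLU: h = [0, 0]
Layer 2 output: y = -2×0 + -1×0 + 0 = 0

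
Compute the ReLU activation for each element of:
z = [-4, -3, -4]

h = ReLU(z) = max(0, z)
h = [0, 0, 0]

ReLU applied element-wise: max(0,-4)=0, max(0,-3)=0, max(0,-4)=0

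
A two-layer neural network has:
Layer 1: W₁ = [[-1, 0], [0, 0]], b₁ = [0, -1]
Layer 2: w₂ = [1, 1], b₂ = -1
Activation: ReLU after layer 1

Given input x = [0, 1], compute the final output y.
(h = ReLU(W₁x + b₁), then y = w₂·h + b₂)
y = -1

Layer 1 pre-activation: z₁ = [0, -1]
After ReLU: h = [0, 0]
Layer 2 output: y = 1×0 + 1×0 + -1 = -1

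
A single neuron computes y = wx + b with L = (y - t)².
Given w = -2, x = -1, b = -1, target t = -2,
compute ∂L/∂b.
∂L/∂b = 6

y = wx + b = (-2)(-1) + -1 = 1
∂L/∂y = 2(y - t) = 2(1 - -2) = 6
∂y/∂b = 1
∂L/∂b = ∂L/∂y · ∂y/∂b = 6 × 1 = 6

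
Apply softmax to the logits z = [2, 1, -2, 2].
p = [0.4191, 0.1542, 0.0077, 0.4191]

exp(z) = [7.389, 2.718, 0.1353, 7.389]
Sum = 17.63
p = [0.4191, 0.1542, 0.0077, 0.4191]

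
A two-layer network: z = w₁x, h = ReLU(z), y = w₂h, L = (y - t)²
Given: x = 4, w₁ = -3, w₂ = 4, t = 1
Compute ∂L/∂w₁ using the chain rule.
∂L/∂w₁ = 0

Forward pass:
z = w₁x = -3×4 = -12
h = ReLU(-12) = 0
y = w₂h = 4×0 = 0

Backward pass:
∂L/∂y = 2(y - t) = 2(0 - 1) = -2
∂y/∂h = w₂ = 4
∂h/∂z = 0 (ReLU derivative)
∂z/∂w₁ = x = 4

∂L/∂w₁ = -2 × 4 × 0 × 4 = 0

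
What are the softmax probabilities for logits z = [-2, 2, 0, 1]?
p = [0.012, 0.6572, 0.0889, 0.2418]

exp(z) = [0.1353, 7.389, 1, 2.718]
Sum = 11.24
p = [0.012, 0.6572, 0.0889, 0.2418]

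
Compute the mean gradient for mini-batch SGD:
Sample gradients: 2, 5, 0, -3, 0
Average gradient = 0.8

Average = (1/5)(2 + 5 + 0 + -3 + 0) = 4/5 = 0.8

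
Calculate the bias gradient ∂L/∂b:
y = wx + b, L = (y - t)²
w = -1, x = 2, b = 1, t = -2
∂L/∂b = 2

y = wx + b = (-1)(2) + 1 = -1
∂L/∂y = 2(y - t) = 2(-1 - -2) = 2
∂y/∂b = 1
∂L/∂b = ∂L/∂y · ∂y/∂b = 2 × 1 = 2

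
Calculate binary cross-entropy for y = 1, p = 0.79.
L = 0.2357

L = -1·log(0.79) - 0·log(0.21) = -log(0.79) = 0.2357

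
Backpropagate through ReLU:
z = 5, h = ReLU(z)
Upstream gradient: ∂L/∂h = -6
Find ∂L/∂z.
∂L/∂z = -6

h = ReLU(5) = 5
Since z > 0: ∂h/∂z = 1
∂L/∂z = ∂L/∂h · ∂h/∂z = -6 × 1 = -6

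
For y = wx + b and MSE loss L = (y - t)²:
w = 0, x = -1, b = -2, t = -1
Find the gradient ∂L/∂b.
∂L/∂b = -2

y = wx + b = (0)(-1) + -2 = -2
∂L/∂y = 2(y - t) = 2(-2 - -1) = -2
∂y/∂b = 1
∂L/∂b = ∂L/∂y · ∂y/∂b = -2 × 1 = -2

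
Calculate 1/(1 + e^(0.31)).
0.4231

sigmoid(-0.31) = 1/(1 + e^(0.31)) = 1/(1 + 1.363) = 0.4231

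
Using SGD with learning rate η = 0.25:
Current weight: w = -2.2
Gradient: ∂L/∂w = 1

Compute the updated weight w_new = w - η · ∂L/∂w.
w_new = -2.45

w_new = w - η·∂L/∂w = -2.2 - 0.25×(1) = -2.2 - (0.25) = -2.45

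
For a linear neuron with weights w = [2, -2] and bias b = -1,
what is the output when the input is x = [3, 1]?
y = 3

y = (2)(3) + (-2)(1) + -1 = 3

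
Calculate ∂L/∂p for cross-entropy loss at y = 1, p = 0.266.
∂L/∂p = -3.759

∂L/∂p = -y/p + (1-y)/(1-p) = -1/0.266 + 0 = -3.759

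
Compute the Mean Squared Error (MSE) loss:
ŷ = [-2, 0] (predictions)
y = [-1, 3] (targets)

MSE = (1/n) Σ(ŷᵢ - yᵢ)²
MSE = 5

MSE = (1/2)((-2--1)² + (0-3)²) = (1/2)(1 + 9) = 5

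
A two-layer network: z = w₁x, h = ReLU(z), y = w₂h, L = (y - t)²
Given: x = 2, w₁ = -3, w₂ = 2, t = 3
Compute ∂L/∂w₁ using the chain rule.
∂L/∂w₁ = 0

Forward pass:
z = w₁x = -3×2 = -6
h = ReLU(-6) = 0
y = w₂h = 2×0 = 0

Backward pass:
∂L/∂y = 2(y - t) = 2(0 - 3) = -6
∂y/∂h = w₂ = 2
∂h/∂z = 0 (ReLU derivative)
∂z/∂w₁ = x = 2

∂L/∂w₁ = -6 × 2 × 0 × 2 = 0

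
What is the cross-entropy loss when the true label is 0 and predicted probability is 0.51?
L = 0.7133

L = -0·log(0.51) - 1·log(0.49) = -log(0.49) = 0.7133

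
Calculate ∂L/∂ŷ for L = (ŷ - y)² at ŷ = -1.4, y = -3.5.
∂L/∂ŷ = 4.2

∂L/∂ŷ = 2(ŷ - y) = 2(-1.4 - -3.5) = 2(2.1) = 4.2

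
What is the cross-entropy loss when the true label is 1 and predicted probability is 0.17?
L = 1.772

L = -1·log(0.17) - 0·log(0.83) = -log(0.17) = 1.772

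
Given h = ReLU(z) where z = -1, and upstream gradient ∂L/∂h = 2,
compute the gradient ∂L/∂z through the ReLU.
∂L/∂z = 0

h = ReLU(-1) = 0
Since z < 0: ∂h/∂z = 0
∂L/∂z = ∂L/∂h · ∂h/∂z = 2 × 0 = 0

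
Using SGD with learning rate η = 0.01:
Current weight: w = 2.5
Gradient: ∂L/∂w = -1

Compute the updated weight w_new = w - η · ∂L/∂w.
w_new = 2.51

w_new = w - η·∂L/∂w = 2.5 - 0.01×(-1) = 2.5 - (-0.01) = 2.51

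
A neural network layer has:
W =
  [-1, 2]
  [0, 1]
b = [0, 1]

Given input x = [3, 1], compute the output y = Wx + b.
y = [-1, 2]

Wx = [-1×3 + 2×1, 0×3 + 1×1]
   = [-1, 1]
y = Wx + b = [-1 + 0, 1 + 1] = [-1, 2]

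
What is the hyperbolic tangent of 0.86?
0.6963

tanh(0.86) = (e^(0.86) - e^(-0.86))/(e^(0.86) + e^(-0.86)) = 0.6963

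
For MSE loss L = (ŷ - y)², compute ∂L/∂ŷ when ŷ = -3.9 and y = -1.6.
∂L/∂ŷ = -4.6

∂L/∂ŷ = 2(ŷ - y) = 2(-3.9 - -1.6) = 2(-2.3) = -4.6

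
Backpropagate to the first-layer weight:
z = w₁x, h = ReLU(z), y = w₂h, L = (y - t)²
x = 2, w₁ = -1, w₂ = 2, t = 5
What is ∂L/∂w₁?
∂L/∂w₁ = 0

Forward pass:
z = w₁x = -1×2 = -2
h = ReLU(-2) = 0
y = w₂h = 2×0 = 0

Backward pass:
∂L/∂y = 2(y - t) = 2(0 - 5) = -10
∂y/∂h = w₂ = 2
∂h/∂z = 0 (ReLU derivative)
∂z/∂w₁ = x = 2

∂L/∂w₁ = -10 × 2 × 0 × 2 = 0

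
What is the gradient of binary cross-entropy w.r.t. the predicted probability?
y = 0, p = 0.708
∂L/∂p = 3.425

∂L/∂p = -y/p + (1-y)/(1-p) = 0 + 1/0.292 = 3.425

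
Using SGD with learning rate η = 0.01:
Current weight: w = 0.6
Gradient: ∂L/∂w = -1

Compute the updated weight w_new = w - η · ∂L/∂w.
w_new = 0.61

w_new = w - η·∂L/∂w = 0.6 - 0.01×(-1) = 0.6 - (-0.01) = 0.61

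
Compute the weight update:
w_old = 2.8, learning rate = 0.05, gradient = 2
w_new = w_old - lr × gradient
w_new = 2.7

w_new = w - η·∂L/∂w = 2.8 - 0.05×(2) = 2.8 - (0.1) = 2.7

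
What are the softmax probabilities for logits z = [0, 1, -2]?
p = [0.2595, 0.7054, 0.0351]

exp(z) = [1, 2.718, 0.1353]
Sum = 3.854
p = [0.2595, 0.7054, 0.0351]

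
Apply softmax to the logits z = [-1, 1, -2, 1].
p = [0.0619, 0.4576, 0.0228, 0.4576]

exp(z) = [0.3679, 2.718, 0.1353, 2.718]
Sum = 5.94
p = [0.0619, 0.4576, 0.0228, 0.4576]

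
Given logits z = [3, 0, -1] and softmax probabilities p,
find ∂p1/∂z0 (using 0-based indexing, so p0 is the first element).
∂p1/∂z0 = -0.04364

p = softmax(z) = [0.9362, 0.04661, 0.01715]
p1 = 0.04661, p0 = 0.9362

∂p1/∂z0 = -p1 × p0 = -0.04661 × 0.9362 = -0.04364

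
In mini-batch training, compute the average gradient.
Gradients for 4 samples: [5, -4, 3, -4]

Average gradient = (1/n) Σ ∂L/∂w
Average gradient = 0

Average = (1/4)(5 + -4 + 3 + -4) = 0/4 = 0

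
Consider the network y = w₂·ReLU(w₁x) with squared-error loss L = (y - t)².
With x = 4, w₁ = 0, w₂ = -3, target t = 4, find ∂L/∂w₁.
∂L/∂w₁ = 0

Forward pass:
z = w₁x = 0×4 = 0
h = ReLU(0) = 0
y = w₂h = -3×0 = 0

Backward pass:
∂L/∂y = 2(y - t) = 2(0 - 4) = -8
∂y/∂h = w₂ = -3
∂h/∂z = 0 (ReLU derivative)
∂z/∂w₁ = x = 4

∂L/∂w₁ = -8 × -3 × 0 × 4 = 0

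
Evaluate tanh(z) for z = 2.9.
0.994

tanh(2.9) = (e^(2.9) - e^(-2.9))/(e^(2.9) + e^(-2.9)) = 0.994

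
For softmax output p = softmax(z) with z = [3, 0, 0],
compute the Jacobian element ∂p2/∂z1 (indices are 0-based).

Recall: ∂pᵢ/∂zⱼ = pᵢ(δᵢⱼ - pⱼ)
∂p2/∂z1 = -0.00205

p = softmax(z) = [0.9094, 0.04528, 0.04528]
p2 = 0.04528, p1 = 0.04528

∂p2/∂z1 = -p2 × p1 = -0.04528 × 0.04528 = -0.00205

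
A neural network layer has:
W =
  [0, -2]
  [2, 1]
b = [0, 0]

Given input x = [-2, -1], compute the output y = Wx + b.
y = [2, -5]

Wx = [0×-2 + -2×-1, 2×-2 + 1×-1]
   = [2, -5]
y = Wx + b = [2 + 0, -5 + 0] = [2, -5]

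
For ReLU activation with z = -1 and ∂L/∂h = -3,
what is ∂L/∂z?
∂L/∂z = 0

h = ReLU(-1) = 0
Since z < 0: ∂h/∂z = 0
∂L/∂z = ∂L/∂h · ∂h/∂z = -3 × 0 = 0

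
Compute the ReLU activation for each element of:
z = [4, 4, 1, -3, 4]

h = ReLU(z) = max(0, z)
h = [4, 4, 1, 0, 4]

ReLU applied element-wise: max(0,4)=4, max(0,4)=4, max(0,1)=1, max(0,-3)=0, max(0,4)=4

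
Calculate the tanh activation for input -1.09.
-0.7969

tanh(-1.09) = (e^(-1.09) - e^(1.09))/(e^(-1.09) + e^(1.09)) = -0.7969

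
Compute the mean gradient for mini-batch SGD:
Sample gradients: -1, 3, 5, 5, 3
Average gradient = 3

Average = (1/5)(-1 + 3 + 5 + 5 + 3) = 15/5 = 3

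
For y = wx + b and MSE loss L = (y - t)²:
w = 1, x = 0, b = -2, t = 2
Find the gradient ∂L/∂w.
∂L/∂w = 0

y = wx + b = (1)(0) + -2 = -2
∂L/∂y = 2(y - t) = 2(-2 - 2) = -8
∂y/∂w = x = 0
∂L/∂w = ∂L/∂y · ∂y/∂w = -8 × 0 = 0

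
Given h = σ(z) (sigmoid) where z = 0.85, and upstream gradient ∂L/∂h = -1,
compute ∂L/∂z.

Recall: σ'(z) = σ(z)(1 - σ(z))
∂L/∂z = -0.2098

σ(0.85) = 0.7006
σ'(0.85) = σ(0.85)(1 - σ(0.85)) = 0.7006 × 0.2994 = 0.2098
∂L/∂z = ∂L/∂h · σ'(z) = -1 × 0.2098 = -0.2098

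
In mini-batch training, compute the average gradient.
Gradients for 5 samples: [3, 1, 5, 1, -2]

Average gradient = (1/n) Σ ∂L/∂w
Average gradient = 1.6

Average = (1/5)(3 + 1 + 5 + 1 + -2) = 8/5 = 1.6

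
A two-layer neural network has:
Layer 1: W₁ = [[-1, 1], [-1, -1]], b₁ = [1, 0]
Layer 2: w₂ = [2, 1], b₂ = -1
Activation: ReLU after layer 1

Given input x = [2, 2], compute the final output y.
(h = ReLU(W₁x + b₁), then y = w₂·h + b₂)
y = 1

Layer 1 pre-activation: z₁ = [1, -4]
After ReLU: h = [1, 0]
Layer 2 output: y = 2×1 + 1×0 + -1 = 1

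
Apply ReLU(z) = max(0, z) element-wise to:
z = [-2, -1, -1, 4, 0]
h = [0, 0, 0, 4, 0]

ReLU applied element-wise: max(0,-2)=0, max(0,-1)=0, max(0,-1)=0, max(0,4)=4, max(0,0)=0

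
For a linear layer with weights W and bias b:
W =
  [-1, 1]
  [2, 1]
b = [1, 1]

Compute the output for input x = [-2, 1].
y = [4, -2]

Wx = [-1×-2 + 1×1, 2×-2 + 1×1]
   = [3, -3]
y = Wx + b = [3 + 1, -3 + 1] = [4, -2]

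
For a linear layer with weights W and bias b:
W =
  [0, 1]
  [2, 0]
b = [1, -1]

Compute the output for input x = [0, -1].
y = [0, -1]

Wx = [0×0 + 1×-1, 2×0 + 0×-1]
   = [-1, 0]
y = Wx + b = [-1 + 1, 0 + -1] = [0, -1]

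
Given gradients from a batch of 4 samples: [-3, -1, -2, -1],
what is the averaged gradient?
Average gradient = -1.75

Average = (1/4)(-3 + -1 + -2 + -1) = -7/4 = -1.75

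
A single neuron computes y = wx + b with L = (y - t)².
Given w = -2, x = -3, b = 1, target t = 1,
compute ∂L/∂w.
∂L/∂w = -36

y = wx + b = (-2)(-3) + 1 = 7
∂L/∂y = 2(y - t) = 2(7 - 1) = 12
∂y/∂w = x = -3
∂L/∂w = ∂L/∂y · ∂y/∂w = 12 × -3 = -36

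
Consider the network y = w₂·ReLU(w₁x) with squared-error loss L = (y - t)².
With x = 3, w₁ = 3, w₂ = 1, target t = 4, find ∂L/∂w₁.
∂L/∂w₁ = 30

Forward pass:
z = w₁x = 3×3 = 9
h = ReLU(9) = 9
y = w₂h = 1×9 = 9

Backward pass:
∂L/∂y = 2(y - t) = 2(9 - 4) = 10
∂y/∂h = w₂ = 1
∂h/∂z = 1 (ReLU derivative)
∂z/∂w₁ = x = 3

∂L/∂w₁ = 10 × 1 × 1 × 3 = 30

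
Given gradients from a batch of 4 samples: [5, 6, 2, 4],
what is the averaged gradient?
Average gradient = 4.25

Average = (1/4)(5 + 6 + 2 + 4) = 17/4 = 4.25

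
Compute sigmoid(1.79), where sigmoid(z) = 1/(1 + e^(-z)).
0.8569

sigmoid(1.79) = 1/(1 + e^(-1.79)) = 1/(1 + 0.167) = 0.8569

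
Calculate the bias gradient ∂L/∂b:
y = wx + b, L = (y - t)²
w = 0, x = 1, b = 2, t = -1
∂L/∂b = 6

y = wx + b = (0)(1) + 2 = 2
∂L/∂y = 2(y - t) = 2(2 - -1) = 6
∂y/∂b = 1
∂L/∂b = ∂L/∂y · ∂y/∂b = 6 × 1 = 6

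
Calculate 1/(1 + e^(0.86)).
0.2973

sigmoid(-0.86) = 1/(1 + e^(0.86)) = 1/(1 + 2.363) = 0.2973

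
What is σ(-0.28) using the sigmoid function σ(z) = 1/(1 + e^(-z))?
0.4305

sigmoid(-0.28) = 1/(1 + e^(0.28)) = 1/(1 + 1.323) = 0.4305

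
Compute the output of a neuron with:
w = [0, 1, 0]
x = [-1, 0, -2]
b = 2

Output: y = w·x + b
y = 2

y = (0)(-1) + (1)(0) + (0)(-2) + 2 = 2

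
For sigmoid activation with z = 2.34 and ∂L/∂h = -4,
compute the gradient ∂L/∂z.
∂L/∂z = -0.3206

σ(2.34) = 0.9121
σ'(2.34) = σ(2.34)(1 - σ(2.34)) = 0.9121 × 0.08786 = 0.08014
∂L/∂z = ∂L/∂h · σ'(z) = -4 × 0.08014 = -0.3206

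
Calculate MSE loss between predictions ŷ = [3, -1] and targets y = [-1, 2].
MSE = 12.5

MSE = (1/2)((3--1)² + (-1-2)²) = (1/2)(16 + 9) = 12.5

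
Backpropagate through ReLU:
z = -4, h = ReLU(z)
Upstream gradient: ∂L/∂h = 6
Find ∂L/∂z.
∂L/∂z = 0

h = ReLU(-4) = 0
Since z < 0: ∂h/∂z = 0
∂L/∂z = ∂L/∂h · ∂h/∂z = 6 × 0 = 0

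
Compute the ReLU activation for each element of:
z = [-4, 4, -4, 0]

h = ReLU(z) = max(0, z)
h = [0, 4, 0, 0]

ReLU applied element-wise: max(0,-4)=0, max(0,4)=4, max(0,-4)=0, max(0,0)=0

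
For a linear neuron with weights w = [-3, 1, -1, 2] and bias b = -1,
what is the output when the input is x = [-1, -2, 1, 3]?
y = 5

y = (-3)(-1) + (1)(-2) + (-1)(1) + (2)(3) + -1 = 5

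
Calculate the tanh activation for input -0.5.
-0.4621

tanh(-0.5) = (e^(-0.5) - e^(0.5))/(e^(-0.5) + e^(0.5)) = -0.4621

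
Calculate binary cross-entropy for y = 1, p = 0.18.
L = 1.715

L = -1·log(0.18) - 0·log(0.82) = -log(0.18) = 1.715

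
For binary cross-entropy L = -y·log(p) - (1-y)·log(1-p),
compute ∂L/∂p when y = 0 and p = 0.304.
∂L/∂p = 1.437

∂L/∂p = -y/p + (1-y)/(1-p) = 0 + 1/0.696 = 1.437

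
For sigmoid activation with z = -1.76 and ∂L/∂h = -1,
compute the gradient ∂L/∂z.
∂L/∂z = -0.1252

σ(-1.76) = 0.1468
σ'(-1.76) = σ(-1.76)(1 - σ(-1.76)) = 0.1468 × 0.8532 = 0.1252
∂L/∂z = ∂L/∂h · σ'(z) = -1 × 0.1252 = -0.1252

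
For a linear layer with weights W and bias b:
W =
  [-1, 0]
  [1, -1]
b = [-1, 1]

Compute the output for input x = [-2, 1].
y = [1, -2]

Wx = [-1×-2 + 0×1, 1×-2 + -1×1]
   = [2, -3]
y = Wx + b = [2 + -1, -3 + 1] = [1, -2]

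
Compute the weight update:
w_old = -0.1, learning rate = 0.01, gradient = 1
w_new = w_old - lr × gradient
w_new = -0.11

w_new = w - η·∂L/∂w = -0.1 - 0.01×(1) = -0.1 - (0.01) = -0.11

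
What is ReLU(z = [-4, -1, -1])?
h = [0, 0, 0]

ReLU applied element-wise: max(0,-4)=0, max(0,-1)=0, max(0,-1)=0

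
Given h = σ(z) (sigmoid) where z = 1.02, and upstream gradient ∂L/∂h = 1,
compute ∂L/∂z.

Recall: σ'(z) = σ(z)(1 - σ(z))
∂L/∂z = 0.1948

σ(1.02) = 0.735
σ'(1.02) = σ(1.02)(1 - σ(1.02)) = 0.735 × 0.265 = 0.1948
∂L/∂z = ∂L/∂h · σ'(z) = 1 × 0.1948 = 0.1948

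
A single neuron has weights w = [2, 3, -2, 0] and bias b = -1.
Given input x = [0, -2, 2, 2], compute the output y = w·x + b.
y = -11

y = (2)(0) + (3)(-2) + (-2)(2) + (0)(2) + -1 = -11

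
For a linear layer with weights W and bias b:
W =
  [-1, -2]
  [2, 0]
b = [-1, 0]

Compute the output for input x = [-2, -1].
y = [3, -4]

Wx = [-1×-2 + -2×-1, 2×-2 + 0×-1]
   = [4, -4]
y = Wx + b = [4 + -1, -4 + 0] = [3, -4]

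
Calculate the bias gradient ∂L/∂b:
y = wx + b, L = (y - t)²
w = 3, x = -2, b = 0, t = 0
∂L/∂b = -12

y = wx + b = (3)(-2) + 0 = -6
∂L/∂y = 2(y - t) = 2(-6 - 0) = -12
∂y/∂b = 1
∂L/∂b = ∂L/∂y · ∂y/∂b = -12 × 1 = -12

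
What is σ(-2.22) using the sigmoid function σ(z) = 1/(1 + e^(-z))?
0.09797

sigmoid(-2.22) = 1/(1 + e^(2.22)) = 1/(1 + 9.207) = 0.09797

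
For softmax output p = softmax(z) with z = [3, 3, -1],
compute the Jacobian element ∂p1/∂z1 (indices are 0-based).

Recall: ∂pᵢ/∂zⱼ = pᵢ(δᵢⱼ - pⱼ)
∂p1/∂z1 = 0.25

p = softmax(z) = [0.4955, 0.4955, 0.009075]
p1 = 0.4955

∂p1/∂z1 = p1(1 - p1) = 0.4955 × (1 - 0.4955) = 0.25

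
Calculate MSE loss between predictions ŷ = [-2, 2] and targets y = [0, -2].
MSE = 10

MSE = (1/2)((-2-0)² + (2--2)²) = (1/2)(4 + 16) = 10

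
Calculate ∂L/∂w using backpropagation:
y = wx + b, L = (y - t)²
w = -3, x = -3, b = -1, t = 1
∂L/∂w = -42

y = wx + b = (-3)(-3) + -1 = 8
∂L/∂y = 2(y - t) = 2(8 - 1) = 14
∂y/∂w = x = -3
∂L/∂w = ∂L/∂y · ∂y/∂w = 14 × -3 = -42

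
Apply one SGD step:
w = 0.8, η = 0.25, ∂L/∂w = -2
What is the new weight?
w_new = 1.3

w_new = w - η·∂L/∂w = 0.8 - 0.25×(-2) = 0.8 - (-0.5) = 1.3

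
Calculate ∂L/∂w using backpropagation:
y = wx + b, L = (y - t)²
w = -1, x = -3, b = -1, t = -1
∂L/∂w = -18

y = wx + b = (-1)(-3) + -1 = 2
∂L/∂y = 2(y - t) = 2(2 - -1) = 6
∂y/∂w = x = -3
∂L/∂w = ∂L/∂y · ∂y/∂w = 6 × -3 = -18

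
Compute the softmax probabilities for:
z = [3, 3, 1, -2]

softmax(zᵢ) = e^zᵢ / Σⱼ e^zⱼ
p = [0.4668, 0.4668, 0.0632, 0.0031]

exp(z) = [20.09, 20.09, 2.718, 0.1353]
Sum = 43.02
p = [0.4668, 0.4668, 0.0632, 0.0031]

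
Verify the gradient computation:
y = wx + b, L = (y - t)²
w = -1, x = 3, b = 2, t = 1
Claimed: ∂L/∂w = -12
Correct

y = (-1)(3) + 2 = -1
∂L/∂y = 2(y - t) = 2(-1 - 1) = -4
∂y/∂w = x = 3
∂L/∂w = -4 × 3 = -12

Claimed value: -12
Correct: The correct gradient is -12.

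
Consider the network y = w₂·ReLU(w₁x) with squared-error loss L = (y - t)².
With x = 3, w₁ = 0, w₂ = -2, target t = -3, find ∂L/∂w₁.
∂L/∂w₁ = 0

Forward pass:
z = w₁x = 0×3 = 0
h = ReLU(0) = 0
y = w₂h = -2×0 = 0

Backward pass:
∂L/∂y = 2(y - t) = 2(0 - -3) = 6
∂y/∂h = w₂ = -2
∂h/∂z = 0 (ReLU derivative)
∂z/∂w₁ = x = 3

∂L/∂w₁ = 6 × -2 × 0 × 3 = 0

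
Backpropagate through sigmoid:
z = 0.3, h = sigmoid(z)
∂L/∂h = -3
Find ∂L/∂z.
∂L/∂z = -0.7334

σ(0.3) = 0.5744
σ'(0.3) = σ(0.3)(1 - σ(0.3)) = 0.5744 × 0.4256 = 0.2445
∂L/∂z = ∂L/∂h · σ'(z) = -3 × 0.2445 = -0.7334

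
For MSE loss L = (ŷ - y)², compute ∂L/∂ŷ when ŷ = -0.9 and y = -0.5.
∂L/∂ŷ = -0.8

∂L/∂ŷ = 2(ŷ - y) = 2(-0.9 - -0.5) = 2(-0.4) = -0.8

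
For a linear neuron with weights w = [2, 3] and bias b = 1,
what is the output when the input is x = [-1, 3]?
y = 8

y = (2)(-1) + (3)(3) + 1 = 8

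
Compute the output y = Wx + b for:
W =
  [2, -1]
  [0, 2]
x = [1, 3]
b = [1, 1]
y = [0, 7]

Wx = [2×1 + -1×3, 0×1 + 2×3]
   = [-1, 6]
y = Wx + b = [-1 + 1, 6 + 1] = [0, 7]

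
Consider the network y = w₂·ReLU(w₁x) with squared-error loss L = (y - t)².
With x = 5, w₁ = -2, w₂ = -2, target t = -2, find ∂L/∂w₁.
∂L/∂w₁ = 0

Forward pass:
z = w₁x = -2×5 = -10
h = ReLU(-10) = 0
y = w₂h = -2×0 = 0

Backward pass:
∂L/∂y = 2(y - t) = 2(0 - -2) = 4
∂y/∂h = w₂ = -2
∂h/∂z = 0 (ReLU derivative)
∂z/∂w₁ = x = 5

∂L/∂w₁ = 4 × -2 × 0 × 5 = 0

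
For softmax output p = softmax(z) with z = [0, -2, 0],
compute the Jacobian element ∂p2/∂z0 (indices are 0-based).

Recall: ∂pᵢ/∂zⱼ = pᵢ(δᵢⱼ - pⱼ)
∂p2/∂z0 = -0.2193

p = softmax(z) = [0.4683, 0.06338, 0.4683]
p2 = 0.4683, p0 = 0.4683

∂p2/∂z0 = -p2 × p0 = -0.4683 × 0.4683 = -0.2193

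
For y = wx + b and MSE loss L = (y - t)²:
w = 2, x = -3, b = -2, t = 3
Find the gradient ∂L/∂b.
∂L/∂b = -22

y = wx + b = (2)(-3) + -2 = -8
∂L/∂y = 2(y - t) = 2(-8 - 3) = -22
∂y/∂b = 1
∂L/∂b = ∂L/∂y · ∂y/∂b = -22 × 1 = -22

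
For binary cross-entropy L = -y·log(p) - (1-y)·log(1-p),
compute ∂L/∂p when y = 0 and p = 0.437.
∂L/∂p = 1.776

∂L/∂p = -y/p + (1-y)/(1-p) = 0 + 1/0.563 = 1.776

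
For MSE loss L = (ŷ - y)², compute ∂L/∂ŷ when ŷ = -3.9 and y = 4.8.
∂L/∂ŷ = -17.4

∂L/∂ŷ = 2(ŷ - y) = 2(-3.9 - 4.8) = 2(-8.7) = -17.4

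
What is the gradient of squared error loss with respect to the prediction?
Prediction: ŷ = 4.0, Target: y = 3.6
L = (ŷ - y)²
∂L/∂ŷ = 0.8

∂L/∂ŷ = 2(ŷ - y) = 2(4.0 - 3.6) = 2(0.4) = 0.8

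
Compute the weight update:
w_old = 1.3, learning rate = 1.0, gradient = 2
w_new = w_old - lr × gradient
w_new = -0.7

w_new = w - η·∂L/∂w = 1.3 - 1.0×(2) = 1.3 - (2) = -0.7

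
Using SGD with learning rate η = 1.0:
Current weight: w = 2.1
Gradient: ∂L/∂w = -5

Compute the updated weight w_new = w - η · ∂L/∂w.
w_new = 7.1

w_new = w - η·∂L/∂w = 2.1 - 1.0×(-5) = 2.1 - (-5) = 7.1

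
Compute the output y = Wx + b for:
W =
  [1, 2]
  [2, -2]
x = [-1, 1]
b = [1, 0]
y = [2, -4]

Wx = [1×-1 + 2×1, 2×-1 + -2×1]
   = [1, -4]
y = Wx + b = [1 + 1, -4 + 0] = [2, -4]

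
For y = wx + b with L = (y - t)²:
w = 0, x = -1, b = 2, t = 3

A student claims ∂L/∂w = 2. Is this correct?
Correct

y = (0)(-1) + 2 = 2
∂L/∂y = 2(y - t) = 2(2 - 3) = -2
∂y/∂w = x = -1
∂L/∂w = -2 × -1 = 2

Claimed value: 2
Correct: The correct gradient is 2.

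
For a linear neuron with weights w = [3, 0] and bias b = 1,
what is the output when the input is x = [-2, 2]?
y = -5

y = (3)(-2) + (0)(2) + 1 = -5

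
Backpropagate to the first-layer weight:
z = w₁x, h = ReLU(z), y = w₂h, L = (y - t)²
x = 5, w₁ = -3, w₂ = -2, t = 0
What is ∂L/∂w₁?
∂L/∂w₁ = 0

Forward pass:
z = w₁x = -3×5 = -15
h = ReLU(-15) = 0
y = w₂h = -2×0 = 0

Backward pass:
∂L/∂y = 2(y - t) = 2(0 - 0) = 0
∂y/∂h = w₂ = -2
∂h/∂z = 0 (ReLU derivative)
∂z/∂w₁ = x = 5

∂L/∂w₁ = 0 × -2 × 0 × 5 = 0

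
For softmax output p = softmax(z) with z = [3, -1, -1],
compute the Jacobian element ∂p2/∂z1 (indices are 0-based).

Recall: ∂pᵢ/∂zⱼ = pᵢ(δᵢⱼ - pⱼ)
∂p2/∂z1 = -0.0003122

p = softmax(z) = [0.9647, 0.01767, 0.01767]
p2 = 0.01767, p1 = 0.01767

∂p2/∂z1 = -p2 × p1 = -0.01767 × 0.01767 = -0.0003122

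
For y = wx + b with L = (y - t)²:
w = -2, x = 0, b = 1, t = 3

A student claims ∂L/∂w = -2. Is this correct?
Incorrect

y = (-2)(0) + 1 = 1
∂L/∂y = 2(y - t) = 2(1 - 3) = -4
∂y/∂w = x = 0
∂L/∂w = -4 × 0 = 0

Claimed value: -2
Incorrect: The correct gradient is 0.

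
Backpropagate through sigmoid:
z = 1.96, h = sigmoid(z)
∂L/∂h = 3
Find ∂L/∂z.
∂L/∂z = 0.3247

σ(1.96) = 0.8765
σ'(1.96) = σ(1.96)(1 - σ(1.96)) = 0.8765 × 0.1235 = 0.1082
∂L/∂z = ∂L/∂h · σ'(z) = 3 × 0.1082 = 0.3247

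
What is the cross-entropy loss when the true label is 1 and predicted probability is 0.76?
L = 0.2744

L = -1·log(0.76) - 0·log(0.24) = -log(0.76) = 0.2744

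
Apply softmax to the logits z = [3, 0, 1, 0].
p = [0.8098, 0.0403, 0.1096, 0.0403]

exp(z) = [20.09, 1, 2.718, 1]
Sum = 24.8
p = [0.8098, 0.0403, 0.1096, 0.0403]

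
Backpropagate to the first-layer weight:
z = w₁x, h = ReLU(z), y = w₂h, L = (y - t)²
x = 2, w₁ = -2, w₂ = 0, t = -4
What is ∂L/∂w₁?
∂L/∂w₁ = 0

Forward pass:
z = w₁x = -2×2 = -4
h = ReLU(-4) = 0
y = w₂h = 0×0 = 0

Backward pass:
∂L/∂y = 2(y - t) = 2(0 - -4) = 8
∂y/∂h = w₂ = 0
∂h/∂z = 0 (ReLU derivative)
∂z/∂w₁ = x = 2

∂L/∂w₁ = 8 × 0 × 0 × 2 = 0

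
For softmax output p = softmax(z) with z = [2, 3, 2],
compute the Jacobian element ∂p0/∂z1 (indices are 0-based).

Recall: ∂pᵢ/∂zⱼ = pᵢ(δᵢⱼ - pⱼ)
∂p0/∂z1 = -0.1221

p = softmax(z) = [0.2119, 0.5761, 0.2119]
p0 = 0.2119, p1 = 0.5761

∂p0/∂z1 = -p0 × p1 = -0.2119 × 0.5761 = -0.1221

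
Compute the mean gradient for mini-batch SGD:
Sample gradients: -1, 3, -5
Average gradient = -1

Average = (1/3)(-1 + 3 + -5) = -3/3 = -1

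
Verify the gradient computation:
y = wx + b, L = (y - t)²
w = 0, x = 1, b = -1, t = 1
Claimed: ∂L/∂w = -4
Correct

y = (0)(1) + -1 = -1
∂L/∂y = 2(y - t) = 2(-1 - 1) = -4
∂y/∂w = x = 1
∂L/∂w = -4 × 1 = -4

Claimed value: -4
Correct: The correct gradient is -4.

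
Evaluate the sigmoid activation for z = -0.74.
0.323

sigmoid(-0.74) = 1/(1 + e^(0.74)) = 1/(1 + 2.096) = 0.323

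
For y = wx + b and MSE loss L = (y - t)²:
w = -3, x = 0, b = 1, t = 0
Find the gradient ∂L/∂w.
∂L/∂w = 0

y = wx + b = (-3)(0) + 1 = 1
∂L/∂y = 2(y - t) = 2(1 - 0) = 2
∂y/∂w = x = 0
∂L/∂w = ∂L/∂y · ∂y/∂w = 2 × 0 = 0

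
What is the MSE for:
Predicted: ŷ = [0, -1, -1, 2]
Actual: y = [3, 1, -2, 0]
MSE = 4.5

MSE = (1/4)((0-3)² + (-1-1)² + (-1--2)² + (2-0)²) = (1/4)(9 + 4 + 1 + 4) = 4.5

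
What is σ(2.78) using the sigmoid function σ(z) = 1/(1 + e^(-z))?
0.9416

sigmoid(2.78) = 1/(1 + e^(-2.78)) = 1/(1 + 0.06204) = 0.9416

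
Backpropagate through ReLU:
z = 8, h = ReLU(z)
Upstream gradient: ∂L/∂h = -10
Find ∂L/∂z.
∂L/∂z = -10

h = ReLU(8) = 8
Since z > 0: ∂h/∂z = 1
∂L/∂z = ∂L/∂h · ∂h/∂z = -10 × 1 = -10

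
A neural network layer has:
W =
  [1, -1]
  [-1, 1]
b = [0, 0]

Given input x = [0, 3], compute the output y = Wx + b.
y = [-3, 3]

Wx = [1×0 + -1×3, -1×0 + 1×3]
   = [-3, 3]
y = Wx + b = [-3 + 0, 3 + 0] = [-3, 3]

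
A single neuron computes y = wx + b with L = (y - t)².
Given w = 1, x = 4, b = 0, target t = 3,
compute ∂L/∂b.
∂L/∂b = 2

y = wx + b = (1)(4) + 0 = 4
∂L/∂y = 2(y - t) = 2(4 - 3) = 2
∂y/∂b = 1
∂L/∂b = ∂L/∂y · ∂y/∂b = 2 × 1 = 2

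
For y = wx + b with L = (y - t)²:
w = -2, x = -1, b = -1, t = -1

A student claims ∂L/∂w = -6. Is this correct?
Incorrect

y = (-2)(-1) + -1 = 1
∂L/∂y = 2(y - t) = 2(1 - -1) = 4
∂y/∂w = x = -1
∂L/∂w = 4 × -1 = -4

Claimed value: -6
Incorrect: The correct gradient is -4.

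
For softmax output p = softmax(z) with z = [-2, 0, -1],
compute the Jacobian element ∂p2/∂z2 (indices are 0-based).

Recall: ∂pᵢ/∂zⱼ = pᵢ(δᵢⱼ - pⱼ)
∂p2/∂z2 = 0.1848

p = softmax(z) = [0.09003, 0.6652, 0.2447]
p2 = 0.2447

∂p2/∂z2 = p2(1 - p2) = 0.2447 × (1 - 0.2447) = 0.1848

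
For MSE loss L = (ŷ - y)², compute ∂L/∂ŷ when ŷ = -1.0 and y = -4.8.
∂L/∂ŷ = 7.6

∂L/∂ŷ = 2(ŷ - y) = 2(-1.0 - -4.8) = 2(3.8) = 7.6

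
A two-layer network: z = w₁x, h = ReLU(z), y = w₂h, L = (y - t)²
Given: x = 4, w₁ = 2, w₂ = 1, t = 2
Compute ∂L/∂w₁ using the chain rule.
∂L/∂w₁ = 48

Forward pass:
z = w₁x = 2×4 = 8
h = ReLU(8) = 8
y = w₂h = 1×8 = 8

Backward pass:
∂L/∂y = 2(y - t) = 2(8 - 2) = 12
∂y/∂h = w₂ = 1
∂h/∂z = 1 (ReLU derivative)
∂z/∂w₁ = x = 4

∂L/∂w₁ = 12 × 1 × 1 × 4 = 48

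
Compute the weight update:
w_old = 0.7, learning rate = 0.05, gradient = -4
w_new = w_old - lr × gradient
w_new = 0.9

w_new = w - η·∂L/∂w = 0.7 - 0.05×(-4) = 0.7 - (-0.2) = 0.9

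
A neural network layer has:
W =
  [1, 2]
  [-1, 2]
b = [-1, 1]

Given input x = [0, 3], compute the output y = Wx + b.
y = [5, 7]

Wx = [1×0 + 2×3, -1×0 + 2×3]
   = [6, 6]
y = Wx + b = [6 + -1, 6 + 1] = [5, 7]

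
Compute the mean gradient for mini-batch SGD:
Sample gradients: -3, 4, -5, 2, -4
Average gradient = -1.2

Average = (1/5)(-3 + 4 + -5 + 2 + -4) = -6/5 = -1.2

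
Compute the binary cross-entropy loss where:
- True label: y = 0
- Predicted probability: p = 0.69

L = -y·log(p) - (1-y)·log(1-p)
L = 1.171

L = -0·log(0.69) - 1·log(0.31) = -log(0.31) = 1.171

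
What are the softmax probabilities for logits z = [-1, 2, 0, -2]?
p = [0.0414, 0.831, 0.1125, 0.0152]

exp(z) = [0.3679, 7.389, 1, 0.1353]
Sum = 8.892
p = [0.0414, 0.831, 0.1125, 0.0152]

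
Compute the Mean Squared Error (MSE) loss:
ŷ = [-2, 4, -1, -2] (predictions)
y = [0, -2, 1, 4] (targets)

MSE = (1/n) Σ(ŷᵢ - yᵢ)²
MSE = 20

MSE = (1/4)((-2-0)² + (4--2)² + (-1-1)² + (-2-4)²) = (1/4)(4 + 36 + 4 + 36) = 20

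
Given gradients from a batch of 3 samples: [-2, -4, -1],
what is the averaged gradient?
Average gradient = -2.333

Average = (1/3)(-2 + -4 + -1) = -7/3 = -2.333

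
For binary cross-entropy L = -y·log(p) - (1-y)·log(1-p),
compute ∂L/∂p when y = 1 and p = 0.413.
∂L/∂p = -2.421

∂L/∂p = -y/p + (1-y)/(1-p) = -1/0.413 + 0 = -2.421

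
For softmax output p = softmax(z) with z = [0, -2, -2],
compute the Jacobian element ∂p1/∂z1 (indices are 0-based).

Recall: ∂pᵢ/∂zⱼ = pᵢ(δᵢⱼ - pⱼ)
∂p1/∂z1 = 0.09516

p = softmax(z) = [0.787, 0.1065, 0.1065]
p1 = 0.1065

∂p1/∂z1 = p1(1 - p1) = 0.1065 × (1 - 0.1065) = 0.09516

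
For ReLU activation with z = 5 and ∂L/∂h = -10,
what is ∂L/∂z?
∂L/∂z = -10

h = ReLU(5) = 5
Since z > 0: ∂h/∂z = 1
∂L/∂z = ∂L/∂h · ∂h/∂z = -10 × 1 = -10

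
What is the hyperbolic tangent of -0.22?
-0.2165

tanh(-0.22) = (e^(-0.22) - e^(0.22))/(e^(-0.22) + e^(0.22)) = -0.2165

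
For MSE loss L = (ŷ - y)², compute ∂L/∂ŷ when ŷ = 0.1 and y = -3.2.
∂L/∂ŷ = 6.6

∂L/∂ŷ = 2(ŷ - y) = 2(0.1 - -3.2) = 2(3.3) = 6.6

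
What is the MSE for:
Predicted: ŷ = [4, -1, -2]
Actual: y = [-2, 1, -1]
MSE = 13.67

MSE = (1/3)((4--2)² + (-1-1)² + (-2--1)²) = (1/3)(36 + 4 + 1) = 13.67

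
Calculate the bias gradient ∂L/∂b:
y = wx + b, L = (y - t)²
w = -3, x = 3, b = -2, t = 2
∂L/∂b = -26

y = wx + b = (-3)(3) + -2 = -11
∂L/∂y = 2(y - t) = 2(-11 - 2) = -26
∂y/∂b = 1
∂L/∂b = ∂L/∂y · ∂y/∂b = -26 × 1 = -26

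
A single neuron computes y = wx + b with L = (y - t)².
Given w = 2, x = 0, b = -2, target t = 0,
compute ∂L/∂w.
∂L/∂w = 0

y = wx + b = (2)(0) + -2 = -2
∂L/∂y = 2(y - t) = 2(-2 - 0) = -4
∂y/∂w = x = 0
∂L/∂w = ∂L/∂y · ∂y/∂w = -4 × 0 = 0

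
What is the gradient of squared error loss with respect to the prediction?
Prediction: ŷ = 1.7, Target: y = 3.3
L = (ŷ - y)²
∂L/∂ŷ = -3.2

∂L/∂ŷ = 2(ŷ - y) = 2(1.7 - 3.3) = 2(-1.6) = -3.2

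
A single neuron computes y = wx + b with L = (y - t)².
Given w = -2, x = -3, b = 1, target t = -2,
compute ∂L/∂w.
∂L/∂w = -54

y = wx + b = (-2)(-3) + 1 = 7
∂L/∂y = 2(y - t) = 2(7 - -2) = 18
∂y/∂w = x = -3
∂L/∂w = ∂L/∂y · ∂y/∂w = 18 × -3 = -54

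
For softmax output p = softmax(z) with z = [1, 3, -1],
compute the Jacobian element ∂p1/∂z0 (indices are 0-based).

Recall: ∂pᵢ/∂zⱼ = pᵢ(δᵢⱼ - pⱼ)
∂p1/∂z0 = -0.1017

p = softmax(z) = [0.1173, 0.8668, 0.01588]
p1 = 0.8668, p0 = 0.1173

∂p1/∂z0 = -p1 × p0 = -0.8668 × 0.1173 = -0.1017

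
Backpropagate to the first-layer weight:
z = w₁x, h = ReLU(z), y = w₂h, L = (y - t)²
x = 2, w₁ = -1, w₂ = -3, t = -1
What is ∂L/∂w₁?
∂L/∂w₁ = 0

Forward pass:
z = w₁x = -1×2 = -2
h = ReLU(-2) = 0
y = w₂h = -3×0 = 0

Backward pass:
∂L/∂y = 2(y - t) = 2(0 - -1) = 2
∂y/∂h = w₂ = -3
∂h/∂z = 0 (ReLU derivative)
∂z/∂w₁ = x = 2

∂L/∂w₁ = 2 × -3 × 0 × 2 = 0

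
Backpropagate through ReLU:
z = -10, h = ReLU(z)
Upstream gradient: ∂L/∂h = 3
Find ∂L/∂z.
∂L/∂z = 0

h = ReLU(-10) = 0
Since z < 0: ∂h/∂z = 0
∂L/∂z = ∂L/∂h · ∂h/∂z = 3 × 0 = 0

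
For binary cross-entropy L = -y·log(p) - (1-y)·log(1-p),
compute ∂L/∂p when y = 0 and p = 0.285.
∂L/∂p = 1.399

∂L/∂p = -y/p + (1-y)/(1-p) = 0 + 1/0.715 = 1.399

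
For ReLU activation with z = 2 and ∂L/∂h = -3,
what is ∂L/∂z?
∂L/∂z = -3

h = ReLU(2) = 2
Since z > 0: ∂h/∂z = 1
∂L/∂z = ∂L/∂h · ∂h/∂z = -3 × 1 = -3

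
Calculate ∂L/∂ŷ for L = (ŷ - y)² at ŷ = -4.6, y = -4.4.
∂L/∂ŷ = -0.4

∂L/∂ŷ = 2(ŷ - y) = 2(-4.6 - -4.4) = 2(-0.2) = -0.4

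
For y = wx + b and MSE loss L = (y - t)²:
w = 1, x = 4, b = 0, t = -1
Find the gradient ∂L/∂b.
∂L/∂b = 10

y = wx + b = (1)(4) + 0 = 4
∂L/∂y = 2(y - t) = 2(4 - -1) = 10
∂y/∂b = 1
∂L/∂b = ∂L/∂y · ∂y/∂b = 10 × 1 = 10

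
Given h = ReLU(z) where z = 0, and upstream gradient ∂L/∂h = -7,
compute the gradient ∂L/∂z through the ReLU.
∂L/∂z = 0

h = ReLU(0) = 0
At z = 0: ∂h/∂z = 0 (by convention)
∂L/∂z = ∂L/∂h · ∂h/∂z = -7 × 0 = 0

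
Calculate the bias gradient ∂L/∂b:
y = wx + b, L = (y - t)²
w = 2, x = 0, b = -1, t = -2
∂L/∂b = 2

y = wx + b = (2)(0) + -1 = -1
∂L/∂y = 2(y - t) = 2(-1 - -2) = 2
∂y/∂b = 1
∂L/∂b = ∂L/∂y · ∂y/∂b = 2 × 1 = 2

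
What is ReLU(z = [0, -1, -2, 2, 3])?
h = [0, 0, 0, 2, 3]

ReLU applied element-wise: max(0,0)=0, max(0,-1)=0, max(0,-2)=0, max(0,2)=2, max(0,3)=3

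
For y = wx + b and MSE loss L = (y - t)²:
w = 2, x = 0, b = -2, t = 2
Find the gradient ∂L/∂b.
∂L/∂b = -8

y = wx + b = (2)(0) + -2 = -2
∂L/∂y = 2(y - t) = 2(-2 - 2) = -8
∂y/∂b = 1
∂L/∂b = ∂L/∂y · ∂y/∂b = -8 × 1 = -8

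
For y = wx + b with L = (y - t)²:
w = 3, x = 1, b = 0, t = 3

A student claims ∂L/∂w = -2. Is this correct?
Incorrect

y = (3)(1) + 0 = 3
∂L/∂y = 2(y - t) = 2(3 - 3) = 0
∂y/∂w = x = 1
∂L/∂w = 0 × 1 = 0

Claimed value: -2
Incorrect: The correct gradient is 0.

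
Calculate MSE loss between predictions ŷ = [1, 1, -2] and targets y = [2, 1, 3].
MSE = 8.667

MSE = (1/3)((1-2)² + (1-1)² + (-2-3)²) = (1/3)(1 + 0 + 25) = 8.667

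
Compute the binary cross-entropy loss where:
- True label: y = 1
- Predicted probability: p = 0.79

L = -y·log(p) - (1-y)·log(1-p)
L = 0.2357

L = -1·log(0.79) - 0·log(0.21) = -log(0.79) = 0.2357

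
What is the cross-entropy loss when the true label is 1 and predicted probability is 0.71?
L = 0.3425

L = -1·log(0.71) - 0·log(0.29) = -log(0.71) = 0.3425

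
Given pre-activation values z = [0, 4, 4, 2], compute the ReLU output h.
h = [0, 4, 4, 2]

ReLU applied element-wise: max(0,0)=0, max(0,4)=4, max(0,4)=4, max(0,2)=2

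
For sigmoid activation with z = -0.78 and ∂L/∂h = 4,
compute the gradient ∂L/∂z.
∂L/∂z = 0.8621

σ(-0.78) = 0.3143
σ'(-0.78) = σ(-0.78)(1 - σ(-0.78)) = 0.3143 × 0.6857 = 0.2155
∂L/∂z = ∂L/∂h · σ'(z) = 4 × 0.2155 = 0.8621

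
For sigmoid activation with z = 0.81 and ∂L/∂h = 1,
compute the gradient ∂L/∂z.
∂L/∂z = 0.2131

σ(0.81) = 0.6921
σ'(0.81) = σ(0.81)(1 - σ(0.81)) = 0.6921 × 0.3079 = 0.2131
∂L/∂z = ∂L/∂h · σ'(z) = 1 × 0.2131 = 0.2131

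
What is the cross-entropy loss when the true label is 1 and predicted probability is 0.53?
L = 0.6349

L = -1·log(0.53) - 0·log(0.47) = -log(0.53) = 0.6349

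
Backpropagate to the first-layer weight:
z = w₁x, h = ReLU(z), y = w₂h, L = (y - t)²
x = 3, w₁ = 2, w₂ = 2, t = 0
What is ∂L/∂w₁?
∂L/∂w₁ = 144

Forward pass:
z = w₁x = 2×3 = 6
h = ReLU(6) = 6
y = w₂h = 2×6 = 12

Backward pass:
∂L/∂y = 2(y - t) = 2(12 - 0) = 24
∂y/∂h = w₂ = 2
∂h/∂z = 1 (ReLU derivative)
∂z/∂w₁ = x = 3

∂L/∂w₁ = 24 × 2 × 1 × 3 = 144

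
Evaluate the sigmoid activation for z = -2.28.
0.09279

sigmoid(-2.28) = 1/(1 + e^(2.28)) = 1/(1 + 9.777) = 0.09279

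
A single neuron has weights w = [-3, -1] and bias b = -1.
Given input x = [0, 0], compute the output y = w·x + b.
y = -1

y = (-3)(0) + (-1)(0) + -1 = -1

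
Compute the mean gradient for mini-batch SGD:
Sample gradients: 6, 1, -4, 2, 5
Average gradient = 2

Average = (1/5)(6 + 1 + -4 + 2 + 5) = 10/5 = 2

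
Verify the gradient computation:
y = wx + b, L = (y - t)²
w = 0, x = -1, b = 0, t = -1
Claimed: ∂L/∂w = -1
Incorrect

y = (0)(-1) + 0 = 0
∂L/∂y = 2(y - t) = 2(0 - -1) = 2
∂y/∂w = x = -1
∂L/∂w = 2 × -1 = -2

Claimed value: -1
Incorrect: The correct gradient is -2.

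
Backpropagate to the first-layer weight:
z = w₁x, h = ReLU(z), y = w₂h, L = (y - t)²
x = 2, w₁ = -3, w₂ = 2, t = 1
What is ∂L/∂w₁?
∂L/∂w₁ = 0

Forward pass:
z = w₁x = -3×2 = -6
h = ReLU(-6) = 0
y = w₂h = 2×0 = 0

Backward pass:
∂L/∂y = 2(y - t) = 2(0 - 1) = -2
∂y/∂h = w₂ = 2
∂h/∂z = 0 (ReLU derivative)
∂z/∂w₁ = x = 2

∂L/∂w₁ = -2 × 2 × 0 × 2 = 0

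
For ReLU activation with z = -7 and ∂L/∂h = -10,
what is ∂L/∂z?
∂L/∂z = 0

h = ReLU(-7) = 0
Since z < 0: ∂h/∂z = 0
∂L/∂z = ∂L/∂h · ∂h/∂z = -10 × 0 = 0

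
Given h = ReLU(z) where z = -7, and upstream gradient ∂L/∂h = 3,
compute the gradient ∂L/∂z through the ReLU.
∂L/∂z = 0

h = ReLU(-7) = 0
Since z < 0: ∂h/∂z = 0
∂L/∂z = ∂L/∂h · ∂h/∂z = 3 × 0 = 0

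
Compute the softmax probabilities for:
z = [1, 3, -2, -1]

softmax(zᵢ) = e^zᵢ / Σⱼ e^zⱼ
p = [0.1166, 0.8618, 0.0058, 0.0158]

exp(z) = [2.718, 20.09, 0.1353, 0.3679]
Sum = 23.31
p = [0.1166, 0.8618, 0.0058, 0.0158]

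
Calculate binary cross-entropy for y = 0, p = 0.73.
L = 1.309

L = -0·log(0.73) - 1·log(0.27) = -log(0.27) = 1.309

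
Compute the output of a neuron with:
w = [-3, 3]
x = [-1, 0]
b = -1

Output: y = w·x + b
y = 2

y = (-3)(-1) + (3)(0) + -1 = 2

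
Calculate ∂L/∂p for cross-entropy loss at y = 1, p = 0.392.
∂L/∂p = -2.551

∂L/∂p = -y/p + (1-y)/(1-p) = -1/0.392 + 0 = -2.551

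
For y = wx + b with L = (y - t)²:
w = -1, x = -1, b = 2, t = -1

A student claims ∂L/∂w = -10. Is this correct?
Incorrect

y = (-1)(-1) + 2 = 3
∂L/∂y = 2(y - t) = 2(3 - -1) = 8
∂y/∂w = x = -1
∂L/∂w = 8 × -1 = -8

Claimed value: -10
Incorrect: The correct gradient is -8.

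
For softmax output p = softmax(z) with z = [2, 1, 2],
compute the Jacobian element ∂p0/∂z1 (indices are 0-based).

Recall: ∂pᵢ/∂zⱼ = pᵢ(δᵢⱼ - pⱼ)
∂p0/∂z1 = -0.06561

p = softmax(z) = [0.4223, 0.1554, 0.4223]
p0 = 0.4223, p1 = 0.1554

∂p0/∂z1 = -p0 × p1 = -0.4223 × 0.1554 = -0.06561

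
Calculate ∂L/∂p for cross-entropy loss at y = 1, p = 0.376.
∂L/∂p = -2.66

∂L/∂p = -y/p + (1-y)/(1-p) = -1/0.376 + 0 = -2.66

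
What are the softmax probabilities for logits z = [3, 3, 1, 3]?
p = [0.3189, 0.3189, 0.0432, 0.3189]

exp(z) = [20.09, 20.09, 2.718, 20.09]
Sum = 62.97
p = [0.3189, 0.3189, 0.0432, 0.3189]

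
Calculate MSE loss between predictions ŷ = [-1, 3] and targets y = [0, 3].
MSE = 0.5

MSE = (1/2)((-1-0)² + (3-3)²) = (1/2)(1 + 0) = 0.5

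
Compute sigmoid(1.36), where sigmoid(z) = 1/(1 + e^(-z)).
0.7958

sigmoid(1.36) = 1/(1 + e^(-1.36)) = 1/(1 + 0.2567) = 0.7958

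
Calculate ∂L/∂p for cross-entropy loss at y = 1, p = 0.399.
∂L/∂p = -2.506

∂L/∂p = -y/p + (1-y)/(1-p) = -1/0.399 + 0 = -2.506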